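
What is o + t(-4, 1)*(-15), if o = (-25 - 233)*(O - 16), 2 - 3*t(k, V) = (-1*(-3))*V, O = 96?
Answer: -20635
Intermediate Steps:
t(k, V) = 2/3 - V (t(k, V) = 2/3 - (-1*(-3))*V/3 = 2/3 - V)
o = -20640 (o = (-25 - 233)*(96 - 16) = -258*80 = -20640)
o + t(-4, 1)*(-15) = -20640 + (2/3 - 1*1)*(-15) = -20640 + (2/3 - 1)*(-15) = -20640 - 1/3*(-15) = -20640 + 5 = -20635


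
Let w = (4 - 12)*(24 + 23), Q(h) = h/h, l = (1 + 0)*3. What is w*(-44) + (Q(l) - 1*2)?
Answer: 16543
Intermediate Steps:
l = 3 (l = 1*3 = 3)
Q(h) = 1
w = -376 (w = -8*47 = -376)
w*(-44) + (Q(l) - 1*2) = -376*(-44) + (1 - 1*2) = 16544 + (1 - 2) = 16544 - 1 = 16543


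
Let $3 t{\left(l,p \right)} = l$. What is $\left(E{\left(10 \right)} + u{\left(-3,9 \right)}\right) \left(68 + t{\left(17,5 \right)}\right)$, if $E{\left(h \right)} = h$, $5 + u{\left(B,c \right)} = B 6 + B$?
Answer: $- \frac{3536}{3} \approx -1178.7$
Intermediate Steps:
$u{\left(B,c \right)} = -5 + 7 B$ ($u{\left(B,c \right)} = -5 + \left(B 6 + B\right) = -5 + \left(6 B + B\right) = -5 + 7 B$)
$t{\left(l,p \right)} = \frac{l}{3}$
$\left(E{\left(10 \right)} + u{\left(-3,9 \right)}\right) \left(68 + t{\left(17,5 \right)}\right) = \left(10 + \left(-5 + 7 \left(-3\right)\right)\right) \left(68 + \frac{1}{3} \cdot 17\right) = \left(10 - 26\right) \left(68 + \frac{17}{3}\right) = \left(10 - 26\right) \frac{221}{3} = \left(-16\right) \frac{221}{3} = - \frac{3536}{3}$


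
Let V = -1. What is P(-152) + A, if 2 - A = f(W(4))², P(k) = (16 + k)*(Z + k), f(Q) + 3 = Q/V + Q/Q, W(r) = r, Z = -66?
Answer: 29614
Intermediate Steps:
f(Q) = -2 - Q (f(Q) = -3 + (Q/(-1) + Q/Q) = -3 + (Q*(-1) + 1) = -3 + (-Q + 1) = -3 + (1 - Q) = -2 - Q)
P(k) = (-66 + k)*(16 + k) (P(k) = (16 + k)*(-66 + k) = (-66 + k)*(16 + k))
A = -34 (A = 2 - (-2 - 1*4)² = 2 - (-2 - 4)² = 2 - 1*(-6)² = 2 - 1*36 = 2 - 36 = -34)
P(-152) + A = (-1056 + (-152)² - 50*(-152)) - 34 = (-1056 + 23104 + 7600) - 34 = 29648 - 34 = 29614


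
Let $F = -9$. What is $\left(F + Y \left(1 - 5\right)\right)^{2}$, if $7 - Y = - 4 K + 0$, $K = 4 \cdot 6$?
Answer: $177241$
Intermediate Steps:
$K = 24$
$Y = 103$ ($Y = 7 - \left(\left(-4\right) 24 + 0\right) = 7 - \left(-96 + 0\right) = 7 - -96 = 7 + 96 = 103$)
$\left(F + Y \left(1 - 5\right)\right)^{2} = \left(-9 + 103 \left(1 - 5\right)\right)^{2} = \left(-9 + 103 \left(-4\right)\right)^{2} = \left(-9 - 412\right)^{2} = \left(-421\right)^{2} = 177241$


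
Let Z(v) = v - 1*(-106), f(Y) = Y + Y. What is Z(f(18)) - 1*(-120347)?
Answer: 120489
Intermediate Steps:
f(Y) = 2*Y
Z(v) = 106 + v (Z(v) = v + 106 = 106 + v)
Z(f(18)) - 1*(-120347) = (106 + 2*18) - 1*(-120347) = (106 + 36) + 120347 = 142 + 120347 = 120489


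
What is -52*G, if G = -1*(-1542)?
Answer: -80184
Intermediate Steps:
G = 1542
-52*G = -52*1542 = -80184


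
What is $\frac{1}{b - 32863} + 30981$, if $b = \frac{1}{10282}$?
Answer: $\frac{10468398254783}{337897365} \approx 30981.0$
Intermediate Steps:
$b = \frac{1}{10282} \approx 9.7257 \cdot 10^{-5}$
$\frac{1}{b - 32863} + 30981 = \frac{1}{\frac{1}{10282} - 32863} + 30981 = \frac{1}{- \frac{337897365}{10282}} + 30981 = - \frac{10282}{337897365} + 30981 = \frac{10468398254783}{337897365}$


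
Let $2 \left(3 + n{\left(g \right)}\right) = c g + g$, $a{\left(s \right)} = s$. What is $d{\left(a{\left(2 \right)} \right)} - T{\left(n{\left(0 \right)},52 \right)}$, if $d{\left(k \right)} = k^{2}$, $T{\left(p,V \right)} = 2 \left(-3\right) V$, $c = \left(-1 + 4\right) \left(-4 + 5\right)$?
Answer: $316$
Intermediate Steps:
$c = 3$ ($c = 3 \cdot 1 = 3$)
$n{\left(g \right)} = -3 + 2 g$ ($n{\left(g \right)} = -3 + \frac{3 g + g}{2} = -3 + \frac{4 g}{2} = -3 + 2 g$)
$T{\left(p,V \right)} = - 6 V$
$d{\left(a{\left(2 \right)} \right)} - T{\left(n{\left(0 \right)},52 \right)} = 2^{2} - \left(-6\right) 52 = 4 - -312 = 4 + 312 = 316$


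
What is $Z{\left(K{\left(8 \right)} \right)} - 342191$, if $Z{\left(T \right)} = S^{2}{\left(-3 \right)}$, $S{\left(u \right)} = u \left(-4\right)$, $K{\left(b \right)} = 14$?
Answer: $-342047$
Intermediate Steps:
$S{\left(u \right)} = - 4 u$
$Z{\left(T \right)} = 144$ ($Z{\left(T \right)} = \left(\left(-4\right) \left(-3\right)\right)^{2} = 12^{2} = 144$)
$Z{\left(K{\left(8 \right)} \right)} - 342191 = 144 - 342191 = -342047$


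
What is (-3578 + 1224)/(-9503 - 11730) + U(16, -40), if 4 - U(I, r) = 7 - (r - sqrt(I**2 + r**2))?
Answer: -910665/21233 - 8*sqrt(29) ≈ -85.970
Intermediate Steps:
U(I, r) = -3 + r - sqrt(I**2 + r**2) (U(I, r) = 4 - (7 - (r - sqrt(I**2 + r**2))) = 4 - (7 + (sqrt(I**2 + r**2) - r)) = 4 - (7 + sqrt(I**2 + r**2) - r) = 4 + (-7 + r - sqrt(I**2 + r**2)) = -3 + r - sqrt(I**2 + r**2))
(-3578 + 1224)/(-9503 - 11730) + U(16, -40) = (-3578 + 1224)/(-9503 - 11730) + (-3 - 40 - sqrt(16**2 + (-40)**2)) = -2354/(-21233) + (-3 - 40 - sqrt(256 + 1600)) = -2354*(-1/21233) + (-3 - 40 - sqrt(1856)) = 2354/21233 + (-3 - 40 - 8*sqrt(29)) = 2354/21233 + (-43 - 8*sqrt(29)) = -910665/21233 - 8*sqrt(29)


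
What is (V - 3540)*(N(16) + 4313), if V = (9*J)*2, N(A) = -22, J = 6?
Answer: -14726712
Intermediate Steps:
V = 108 (V = (9*6)*2 = 54*2 = 108)
(V - 3540)*(N(16) + 4313) = (108 - 3540)*(-22 + 4313) = -3432*4291 = -14726712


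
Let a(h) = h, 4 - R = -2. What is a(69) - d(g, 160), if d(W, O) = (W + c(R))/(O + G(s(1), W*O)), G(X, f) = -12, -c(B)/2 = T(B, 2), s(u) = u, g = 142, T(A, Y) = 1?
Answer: 2518/37 ≈ 68.054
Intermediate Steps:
R = 6 (R = 4 - 1*(-2) = 4 + 2 = 6)
c(B) = -2 (c(B) = -2*1 = -2)
d(W, O) = (-2 + W)/(-12 + O) (d(W, O) = (W - 2)/(O - 12) = (-2 + W)/(-12 + O))
a(69) - d(g, 160) = 69 - (-2 + 142)/(-12 + 160) = 69 - 140/148 = 69 - 1*35/37 = 69 - 35/37 = 2518/37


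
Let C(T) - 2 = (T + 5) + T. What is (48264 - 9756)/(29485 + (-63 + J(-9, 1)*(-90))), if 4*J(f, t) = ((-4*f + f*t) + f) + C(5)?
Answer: 77016/57269 ≈ 1.3448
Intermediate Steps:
C(T) = 7 + 2*T (C(T) = 2 + ((T + 5) + T) = 2 + ((5 + T) + T) = 2 + (5 + 2*T) = 7 + 2*T)
J(f, t) = 17/4 - 3*f/4 + f*t/4 (J(f, t) = (((-4*f + f*t) + f) + (7 + 2*5))/4 = ((-3*f + f*t) + (7 + 10))/4 = ((-3*f + f*t) + 17)/4 = (17 - 3*f + f*t)/4 = 17/4 - 3*f/4 + f*t/4)
(48264 - 9756)/(29485 + (-63 + J(-9, 1)*(-90))) = (48264 - 9756)/(29485 + (-63 + (17/4 - ¾*(-9) + (¼)*(-9)*1)*(-90))) = 38508/(29485 + (-63 + (17/4 + 27/4 - 9/4)*(-90))) = 38508/(29485 + (-63 + (35/4)*(-90))) = 38508/(29485 + (-63 - 1575/2)) = 38508/(29485 - 1701/2) = 38508/(57269/2) = 38508*(2/57269) = 77016/57269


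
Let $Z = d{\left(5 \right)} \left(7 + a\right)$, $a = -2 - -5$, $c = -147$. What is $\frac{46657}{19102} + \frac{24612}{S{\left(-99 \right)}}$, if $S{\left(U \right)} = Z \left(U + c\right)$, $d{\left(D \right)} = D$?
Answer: $\frac{8645223}{19579550} \approx 0.44154$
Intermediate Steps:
$a = 3$ ($a = -2 + 5 = 3$)
$Z = 50$ ($Z = 5 \left(7 + 3\right) = 5 \cdot 10 = 50$)
$S{\left(U \right)} = -7350 + 50 U$ ($S{\left(U \right)} = 50 \left(U - 147\right) = 50 \left(-147 + U\right) = -7350 + 50 U$)
$\frac{46657}{19102} + \frac{24612}{S{\left(-99 \right)}} = \frac{46657}{19102} + \frac{24612}{-7350 + 50 \left(-99\right)} = 46657 \cdot \frac{1}{19102} + \frac{24612}{-7350 - 4950} = \frac{46657}{19102} + \frac{24612}{-12300} = \frac{46657}{19102} + 24612 \left(- \frac{1}{12300}\right) = \frac{46657}{19102} - \frac{2051}{1025} = \frac{8645223}{19579550}$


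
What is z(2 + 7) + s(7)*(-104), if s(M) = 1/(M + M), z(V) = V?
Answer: 11/7 ≈ 1.5714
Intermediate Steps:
s(M) = 1/(2*M)
z(2 + 7) + s(7)*(-104) = (2 + 7) + ((½)/7)*(-104) = 9 + ((½)*(⅐))*(-104) = 9 + (1/14)*(-104) = 9 - 52/7 = 11/7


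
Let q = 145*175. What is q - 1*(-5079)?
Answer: 30454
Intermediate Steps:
q = 25375
q - 1*(-5079) = 25375 - 1*(-5079) = 25375 + 5079 = 30454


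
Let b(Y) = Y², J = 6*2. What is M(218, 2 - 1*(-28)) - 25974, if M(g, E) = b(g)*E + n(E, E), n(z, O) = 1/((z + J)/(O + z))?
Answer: 9798232/7 ≈ 1.3997e+6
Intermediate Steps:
J = 12
n(z, O) = (O + z)/(12 + z) (n(z, O) = 1/((z + 12)/(O + z)) = 1/((12 + z)/(O + z)) = (O + z)/(12 + z))
M(g, E) = E*g² + 2*E/(12 + E) (M(g, E) = g²*E + (E + E)/(12 + E) = E*g² + (2*E)/(12 + E) = E*g² + 2*E/(12 + E))
M(218, 2 - 1*(-28)) - 25974 = (2 - 1*(-28))*(2 + 218²*(12 + (2 - 1*(-28))))/(12 + (2 - 1*(-28))) - 25974 = (2 + 28)*(2 + 47524*(12 + (2 + 28)))/(12 + (2 + 28)) - 25974 = 30*(2 + 47524*(12 + 30))/(12 + 30) - 25974 = 30*(2 + 47524*42)/42 - 25974 = 30*(1/42)*(2 + 1996008) - 25974 = 30*(1/42)*1996010 - 25974 = 9980050/7 - 25974 = 9798232/7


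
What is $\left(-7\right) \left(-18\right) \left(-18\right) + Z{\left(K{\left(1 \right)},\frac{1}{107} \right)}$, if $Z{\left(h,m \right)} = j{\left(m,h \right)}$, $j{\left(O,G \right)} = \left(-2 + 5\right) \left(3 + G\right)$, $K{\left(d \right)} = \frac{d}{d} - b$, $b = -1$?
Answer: $-2253$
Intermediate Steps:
$K{\left(d \right)} = 2$ ($K{\left(d \right)} = \frac{d}{d} - -1 = 1 + 1 = 2$)
$j{\left(O,G \right)} = 9 + 3 G$ ($j{\left(O,G \right)} = 3 \left(3 + G\right) = 9 + 3 G$)
$Z{\left(h,m \right)} = 9 + 3 h$
$\left(-7\right) \left(-18\right) \left(-18\right) + Z{\left(K{\left(1 \right)},\frac{1}{107} \right)} = \left(-7\right) \left(-18\right) \left(-18\right) + \left(9 + 3 \cdot 2\right) = 126 \left(-18\right) + \left(9 + 6\right) = -2268 + 15 = -2253$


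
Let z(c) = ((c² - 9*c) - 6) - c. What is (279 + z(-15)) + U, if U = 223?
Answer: 871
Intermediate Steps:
z(c) = -6 + c² - 10*c (z(c) = (-6 + c² - 9*c) - c = -6 + c² - 10*c)
(279 + z(-15)) + U = (279 + (-6 + (-15)² - 10*(-15))) + 223 = (279 + (-6 + 225 + 150)) + 223 = (279 + 369) + 223 = 648 + 223 = 871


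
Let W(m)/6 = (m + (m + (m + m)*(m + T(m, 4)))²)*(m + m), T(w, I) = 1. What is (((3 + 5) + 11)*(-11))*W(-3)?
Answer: 586872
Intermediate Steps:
W(m) = 12*m*(m + (m + 2*m*(1 + m))²) (W(m) = 6*((m + (m + (m + m)*(m + 1))²)*(m + m)) = 6*((m + (m + (2*m)*(1 + m))²)*(2*m)) = 6*((m + (m + 2*m*(1 + m))²)*(2*m)) = 6*(2*m*(m + (m + 2*m*(1 + m))²)) = 12*m*(m + (m + 2*m*(1 + m))²))
(((3 + 5) + 11)*(-11))*W(-3) = (((3 + 5) + 11)*(-11))*(12*(-3)²*(1 - 3*(3 + 2*(-3))²)) = ((8 + 11)*(-11))*(12*9*(1 - 3*(3 - 6)²)) = (19*(-11))*(12*9*(1 - 3*(-3)²)) = -2508*9*(1 - 3*9) = -2508*9*(1 - 27) = -2508*9*(-26) = -209*(-2808) = 586872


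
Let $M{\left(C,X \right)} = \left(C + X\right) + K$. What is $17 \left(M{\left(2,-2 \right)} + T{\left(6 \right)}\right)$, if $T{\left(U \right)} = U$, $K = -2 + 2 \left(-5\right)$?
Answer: $-102$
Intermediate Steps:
$K = -12$ ($K = -2 - 10 = -12$)
$M{\left(C,X \right)} = -12 + C + X$ ($M{\left(C,X \right)} = \left(C + X\right) - 12 = -12 + C + X$)
$17 \left(M{\left(2,-2 \right)} + T{\left(6 \right)}\right) = 17 \left(\left(-12 + 2 - 2\right) + 6\right) = 17 \left(-12 + 6\right) = 17 \left(-6\right) = -102$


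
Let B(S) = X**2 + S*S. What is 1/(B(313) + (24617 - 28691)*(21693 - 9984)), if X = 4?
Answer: -1/47604481 ≈ -2.1006e-8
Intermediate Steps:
B(S) = 16 + S**2 (B(S) = 4**2 + S*S = 16 + S**2)
1/(B(313) + (24617 - 28691)*(21693 - 9984)) = 1/((16 + 313**2) + (24617 - 28691)*(21693 - 9984)) = 1/((16 + 97969) - 4074*11709) = 1/(97985 - 47702466) = 1/(-47604481) = -1/47604481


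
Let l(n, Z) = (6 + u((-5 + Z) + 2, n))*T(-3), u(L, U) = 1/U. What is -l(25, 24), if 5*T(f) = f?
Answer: 453/125 ≈ 3.6240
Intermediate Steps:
T(f) = f/5
l(n, Z) = -18/5 - 3/(5*n) (l(n, Z) = (6 + 1/n)*((⅕)*(-3)) = (6 + 1/n)*(-⅗) = -18/5 - 3/(5*n))
-l(25, 24) = -3*(-1 - 6*25)/(5*25) = -3*(-1 - 150)/(5*25) = -3*(-151)/(5*25) = -1*(-453/125) = 453/125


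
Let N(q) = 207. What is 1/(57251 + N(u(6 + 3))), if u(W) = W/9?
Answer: 1/57458 ≈ 1.7404e-5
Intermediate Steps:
u(W) = W/9 (u(W) = W*(⅑) = W/9)
1/(57251 + N(u(6 + 3))) = 1/(57251 + 207) = 1/57458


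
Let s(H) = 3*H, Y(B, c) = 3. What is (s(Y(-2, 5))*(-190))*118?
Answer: -201780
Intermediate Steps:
(s(Y(-2, 5))*(-190))*118 = ((3*3)*(-190))*118 = (9*(-190))*118 = -1710*118 = -201780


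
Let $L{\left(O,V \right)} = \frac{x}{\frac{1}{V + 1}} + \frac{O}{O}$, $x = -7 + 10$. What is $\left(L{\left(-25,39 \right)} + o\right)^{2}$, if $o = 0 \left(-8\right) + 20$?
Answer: $19881$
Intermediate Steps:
$x = 3$
$L{\left(O,V \right)} = 4 + 3 V$ ($L{\left(O,V \right)} = \frac{3}{\frac{1}{V + 1}} + \frac{O}{O} = \frac{3}{\frac{1}{1 + V}} + 1 = 3 \left(1 + V\right) + 1 = \left(3 + 3 V\right) + 1 = 4 + 3 V$)
$o = 20$ ($o = 0 + 20 = 20$)
$\left(L{\left(-25,39 \right)} + o\right)^{2} = \left(\left(4 + 3 \cdot 39\right) + 20\right)^{2} = \left(\left(4 + 117\right) + 20\right)^{2} = \left(121 + 20\right)^{2} = 141^{2} = 19881$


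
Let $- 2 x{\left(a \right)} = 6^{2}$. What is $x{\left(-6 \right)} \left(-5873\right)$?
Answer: $105714$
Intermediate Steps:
$x{\left(a \right)} = -18$ ($x{\left(a \right)} = - \frac{6^{2}}{2} = \left(- \frac{1}{2}\right) 36 = -18$)
$x{\left(-6 \right)} \left(-5873\right) = \left(-18\right) \left(-5873\right) = 105714$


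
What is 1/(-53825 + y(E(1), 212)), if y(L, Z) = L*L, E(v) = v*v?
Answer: -1/53824 ≈ -1.8579e-5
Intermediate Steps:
E(v) = v²
y(L, Z) = L²
1/(-53825 + y(E(1), 212)) = 1/(-53825 + (1²)²) = 1/(-53825 + 1²) = 1/(-53825 + 1) = 1/(-53824) = -1/53824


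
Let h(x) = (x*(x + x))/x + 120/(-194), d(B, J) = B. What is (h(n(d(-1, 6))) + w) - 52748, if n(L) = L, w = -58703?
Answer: -10811001/97 ≈ -1.1145e+5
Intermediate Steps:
h(x) = -60/97 + 2*x (h(x) = (x*(2*x))/x + 120*(-1/194) = (2*x²)/x - 60/97 = 2*x - 60/97 = -60/97 + 2*x)
(h(n(d(-1, 6))) + w) - 52748 = ((-60/97 + 2*(-1)) - 58703) - 52748 = ((-60/97 - 2) - 58703) - 52748 = (-254/97 - 58703) - 52748 = -5694445/97 - 52748 = -10811001/97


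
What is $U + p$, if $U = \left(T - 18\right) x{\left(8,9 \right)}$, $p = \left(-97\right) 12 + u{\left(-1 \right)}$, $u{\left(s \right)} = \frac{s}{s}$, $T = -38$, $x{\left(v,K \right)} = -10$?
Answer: $-603$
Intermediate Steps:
$u{\left(s \right)} = 1$
$p = -1163$ ($p = \left(-97\right) 12 + 1 = -1164 + 1 = -1163$)
$U = 560$ ($U = \left(-38 - 18\right) \left(-10\right) = \left(-56\right) \left(-10\right) = 560$)
$U + p = 560 - 1163 = -603$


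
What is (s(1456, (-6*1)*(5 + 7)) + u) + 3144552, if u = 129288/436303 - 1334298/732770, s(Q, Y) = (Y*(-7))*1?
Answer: 502752288953029413/159854874655 ≈ 3.1451e+6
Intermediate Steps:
s(Q, Y) = -7*Y (s(Q, Y) = -7*Y*1 = -7*Y)
u = -243709926267/159854874655 (u = 129288*(1/436303) - 1334298*1/732770 = 129288/436303 - 667149/366385 = -243709926267/159854874655 ≈ -1.5246)
(s(1456, (-6*1)*(5 + 7)) + u) + 3144552 = (-7*(-6*1)*(5 + 7) - 243709926267/159854874655) + 3144552 = (-(-42)*12 - 243709926267/159854874655) + 3144552 = (-7*(-72) - 243709926267/159854874655) + 3144552 = (504 - 243709926267/159854874655) + 3144552 = 80323146899853/159854874655 + 3144552 = 502752288953029413/159854874655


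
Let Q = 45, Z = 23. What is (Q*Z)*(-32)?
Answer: -33120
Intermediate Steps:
(Q*Z)*(-32) = (45*23)*(-32) = 1035*(-32) = -33120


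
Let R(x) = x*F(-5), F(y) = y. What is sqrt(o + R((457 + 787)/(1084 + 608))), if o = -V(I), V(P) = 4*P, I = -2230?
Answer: sqrt(177265435)/141 ≈ 94.426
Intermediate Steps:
R(x) = -5*x (R(x) = x*(-5) = -5*x)
o = 8920 (o = -4*(-2230) = -1*(-8920) = 8920)
sqrt(o + R((457 + 787)/(1084 + 608))) = sqrt(8920 - 5*(457 + 787)/(1084 + 608)) = sqrt(8920 - 6220/1692) = sqrt(8920 - 5*311/423) = sqrt(8920 - 1555/423) = sqrt(3771605/423) = sqrt(177265435)/141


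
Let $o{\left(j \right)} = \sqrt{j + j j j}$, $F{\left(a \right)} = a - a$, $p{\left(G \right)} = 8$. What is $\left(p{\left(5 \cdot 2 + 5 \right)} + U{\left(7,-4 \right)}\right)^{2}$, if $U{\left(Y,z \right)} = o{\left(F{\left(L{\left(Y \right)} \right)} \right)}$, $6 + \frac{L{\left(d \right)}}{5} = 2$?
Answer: $64$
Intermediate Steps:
$L{\left(d \right)} = -20$ ($L{\left(d \right)} = -30 + 5 \cdot 2 = -30 + 10 = -20$)
$F{\left(a \right)} = 0$
$o{\left(j \right)} = \sqrt{j + j^{3}}$ ($o{\left(j \right)} = \sqrt{j + j^{2} j} = \sqrt{j + j^{3}}$)
$U{\left(Y,z \right)} = 0$ ($U{\left(Y,z \right)} = \sqrt{0 + 0^{3}} = \sqrt{0 + 0} = \sqrt{0} = 0$)
$\left(p{\left(5 \cdot 2 + 5 \right)} + U{\left(7,-4 \right)}\right)^{2} = \left(8 + 0\right)^{2} = 8^{2} = 64$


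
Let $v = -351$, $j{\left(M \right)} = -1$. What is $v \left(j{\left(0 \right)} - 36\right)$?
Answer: $12987$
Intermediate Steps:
$v \left(j{\left(0 \right)} - 36\right) = - 351 \left(-1 - 36\right) = \left(-351\right) \left(-37\right) = 12987$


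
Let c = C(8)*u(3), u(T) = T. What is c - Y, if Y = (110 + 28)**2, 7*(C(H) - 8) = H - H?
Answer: -19020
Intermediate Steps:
C(H) = 8 (C(H) = 8 + (H - H)/7 = 8 + (1/7)*0 = 8 + 0 = 8)
Y = 19044 (Y = 138**2 = 19044)
c = 24 (c = 8*3 = 24)
c - Y = 24 - 1*19044 = 24 - 19044 = -19020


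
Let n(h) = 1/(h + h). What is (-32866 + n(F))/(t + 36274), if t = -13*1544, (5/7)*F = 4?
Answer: -1840491/907312 ≈ -2.0285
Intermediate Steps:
F = 28/5 (F = (7/5)*4 = 28/5 ≈ 5.6000)
n(h) = 1/(2*h)
t = -20072
(-32866 + n(F))/(t + 36274) = (-32866 + 1/(2*(28/5)))/(-20072 + 36274) = (-32866 + (½)*(5/28))/16202 = (-32866 + 5/56)*(1/16202) = -1840491/56*1/16202 = -1840491/907312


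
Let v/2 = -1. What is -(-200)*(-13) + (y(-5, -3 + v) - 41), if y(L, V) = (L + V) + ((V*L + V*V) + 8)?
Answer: -2593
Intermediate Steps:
v = -2 (v = 2*(-1) = -2)
y(L, V) = 8 + L + V + V² + L*V (y(L, V) = (L + V) + ((L*V + V²) + 8) = (L + V) + ((V² + L*V) + 8) = (L + V) + (8 + V² + L*V) = 8 + L + V + V² + L*V)
-(-200)*(-13) + (y(-5, -3 + v) - 41) = -(-200)*(-13) + ((8 - 5 + (-3 - 2) + (-3 - 2)² - 5*(-3 - 2)) - 41) = -25*104 + ((8 - 5 - 5 + (-5)² - 5*(-5)) - 41) = -2600 + ((8 - 5 - 5 + 25 + 25) - 41) = -2600 + (48 - 41) = -2600 + 7 = -2593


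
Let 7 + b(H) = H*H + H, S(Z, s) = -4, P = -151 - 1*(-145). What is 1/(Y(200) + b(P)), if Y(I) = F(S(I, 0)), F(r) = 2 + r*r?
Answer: 1/41 ≈ 0.024390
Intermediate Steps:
P = -6 (P = -151 + 145 = -6)
F(r) = 2 + r**2
Y(I) = 18 (Y(I) = 2 + (-4)**2 = 2 + 16 = 18)
b(H) = -7 + H + H**2 (b(H) = -7 + (H*H + H) = -7 + (H**2 + H) = -7 + (H + H**2) = -7 + H + H**2)
1/(Y(200) + b(P)) = 1/(18 + (-7 - 6 + (-6)**2)) = 1/(18 + (-7 - 6 + 36)) = 1/(18 + 23) = 1/41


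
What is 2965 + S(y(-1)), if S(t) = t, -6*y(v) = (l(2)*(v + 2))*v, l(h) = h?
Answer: 8896/3 ≈ 2965.3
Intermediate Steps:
y(v) = -v*(4 + 2*v)/6 (y(v) = -2*(v + 2)*v/6 = -2*(2 + v)*v/6 = -(4 + 2*v)*v/6 = -v*(4 + 2*v)/6)
2965 + S(y(-1)) = 2965 - 1/3*(-1)*(2 - 1) = 2965 - 1/3*(-1)*1 = 2965 + 1/3 = 8896/3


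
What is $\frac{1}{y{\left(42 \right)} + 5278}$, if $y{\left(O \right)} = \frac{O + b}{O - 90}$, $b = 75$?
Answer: $\frac{16}{84409} \approx 0.00018955$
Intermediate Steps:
$y{\left(O \right)} = \frac{75 + O}{-90 + O}$ ($y{\left(O \right)} = \frac{O + 75}{O - 90} = \frac{75 + O}{-90 + O}$)
$\frac{1}{y{\left(42 \right)} + 5278} = \frac{1}{\frac{75 + 42}{-90 + 42} + 5278} = \frac{1}{\frac{1}{-48} \cdot 117 + 5278} = \frac{1}{\left(- \frac{1}{48}\right) 117 + 5278} = \frac{1}{- \frac{39}{16} + 5278} = \frac{1}{\frac{84409}{16}} = \frac{16}{84409}$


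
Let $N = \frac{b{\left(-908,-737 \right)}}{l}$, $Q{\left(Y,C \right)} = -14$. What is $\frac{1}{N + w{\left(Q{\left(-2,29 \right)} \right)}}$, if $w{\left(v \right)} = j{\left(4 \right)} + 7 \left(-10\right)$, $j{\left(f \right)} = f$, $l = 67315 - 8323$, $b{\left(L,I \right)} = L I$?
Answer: $- \frac{14748}{806069} \approx -0.018296$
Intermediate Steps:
$b{\left(L,I \right)} = I L$
$l = 58992$ ($l = 67315 - 8323 = 58992$)
$N = \frac{167299}{14748}$ ($N = \frac{\left(-737\right) \left(-908\right)}{58992} = 669196 \cdot \frac{1}{58992} = \frac{167299}{14748} \approx 11.344$)
$w{\left(v \right)} = -66$ ($w{\left(v \right)} = 4 + 7 \left(-10\right) = 4 - 70 = -66$)
$\frac{1}{N + w{\left(Q{\left(-2,29 \right)} \right)}} = \frac{1}{\frac{167299}{14748} - 66} = \frac{1}{- \frac{806069}{14748}} = - \frac{14748}{806069}$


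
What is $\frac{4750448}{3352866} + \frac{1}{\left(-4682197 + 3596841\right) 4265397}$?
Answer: $\frac{99063408015887585}{69918949240292196} \approx 1.4168$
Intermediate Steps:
$\frac{4750448}{3352866} + \frac{1}{\left(-4682197 + 3596841\right) 4265397} = 4750448 \cdot \frac{1}{3352866} + \frac{1}{-1085356} \cdot \frac{1}{4265397} = \frac{2375224}{1676433} - \frac{1}{4629474226332} = \frac{99063408015887585}{69918949240292196}$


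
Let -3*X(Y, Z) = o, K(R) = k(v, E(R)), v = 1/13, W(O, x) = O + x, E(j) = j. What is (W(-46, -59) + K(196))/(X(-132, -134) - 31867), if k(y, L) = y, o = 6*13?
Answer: 1364/414609 ≈ 0.0032898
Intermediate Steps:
o = 78
v = 1/13 ≈ 0.076923
K(R) = 1/13
X(Y, Z) = -26 (X(Y, Z) = -⅓*78 = -26)
(W(-46, -59) + K(196))/(X(-132, -134) - 31867) = ((-46 - 59) + 1/13)/(-26 - 31867) = (-105 + 1/13)/(-31893) = -1364/13*(-1/31893) = 1364/414609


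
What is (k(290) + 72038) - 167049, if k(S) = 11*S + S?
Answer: -91531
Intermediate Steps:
k(S) = 12*S
(k(290) + 72038) - 167049 = (12*290 + 72038) - 167049 = (3480 + 72038) - 167049 = 75518 - 167049 = -91531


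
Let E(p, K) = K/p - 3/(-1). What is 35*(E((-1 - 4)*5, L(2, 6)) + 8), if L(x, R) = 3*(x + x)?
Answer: 1841/5 ≈ 368.20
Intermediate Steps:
L(x, R) = 6*x (L(x, R) = 3*(2*x) = 6*x)
E(p, K) = 3 + K/p (E(p, K) = K/p - 3*(-1) = K/p + 3 = 3 + K/p)
35*(E((-1 - 4)*5, L(2, 6)) + 8) = 35*((3 + (6*2)/(((-1 - 4)*5))) + 8) = 35*((3 + 12/((-5*5))) + 8) = 35*((3 + 12/(-25)) + 8) = 35*((3 + 12*(-1/25)) + 8) = 35*((3 - 12/25) + 8) = 35*(63/25 + 8) = 35*(263/25) = 1841/5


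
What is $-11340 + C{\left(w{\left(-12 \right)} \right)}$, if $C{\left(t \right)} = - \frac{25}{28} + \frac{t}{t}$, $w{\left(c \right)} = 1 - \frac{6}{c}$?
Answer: $- \frac{317517}{28} \approx -11340.0$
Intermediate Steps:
$C{\left(t \right)} = \frac{3}{28}$ ($C{\left(t \right)} = \left(-25\right) \frac{1}{28} + 1 = - \frac{25}{28} + 1 = \frac{3}{28}$)
$-11340 + C{\left(w{\left(-12 \right)} \right)} = -11340 + \frac{3}{28} = - \frac{317517}{28}$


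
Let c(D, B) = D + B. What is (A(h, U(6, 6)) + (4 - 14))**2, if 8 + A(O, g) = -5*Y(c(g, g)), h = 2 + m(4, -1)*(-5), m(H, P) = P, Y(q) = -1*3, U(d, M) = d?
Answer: 9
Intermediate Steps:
c(D, B) = B + D
Y(q) = -3
h = 7 (h = 2 - 1*(-5) = 2 + 5 = 7)
A(O, g) = 7 (A(O, g) = -8 - 5*(-3) = -8 + 15 = 7)
(A(h, U(6, 6)) + (4 - 14))**2 = (7 + (4 - 14))**2 = (7 - 10)**2 = (-3)**2 = 9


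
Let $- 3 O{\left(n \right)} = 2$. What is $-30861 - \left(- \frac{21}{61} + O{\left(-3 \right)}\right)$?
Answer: $- \frac{5647378}{183} \approx -30860.0$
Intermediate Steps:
$O{\left(n \right)} = - \frac{2}{3}$ ($O{\left(n \right)} = \left(- \frac{1}{3}\right) 2 = - \frac{2}{3}$)
$-30861 - \left(- \frac{21}{61} + O{\left(-3 \right)}\right) = -30861 - \left(- \frac{21}{61} - \frac{2}{3}\right) = -30861 - - \frac{185}{183} = -30861 + \frac{185}{183} = - \frac{5647378}{183}$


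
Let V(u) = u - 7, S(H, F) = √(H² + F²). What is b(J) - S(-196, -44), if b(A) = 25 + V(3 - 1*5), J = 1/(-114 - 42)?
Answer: 16 - 4*√2522 ≈ -184.88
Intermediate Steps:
S(H, F) = √(F² + H²)
V(u) = -7 + u
J = -1/156 (J = 1/(-156) = -1/156 ≈ -0.0064103)
b(A) = 16 (b(A) = 25 + (-7 + (3 - 1*5)) = 25 + (-7 + (3 - 5)) = 25 + (-7 - 2) = 25 - 9 = 16)
b(J) - S(-196, -44) = 16 - √((-44)² + (-196)²) = 16 - √(1936 + 38416) = 16 - √40352 = 16 - 4*√2522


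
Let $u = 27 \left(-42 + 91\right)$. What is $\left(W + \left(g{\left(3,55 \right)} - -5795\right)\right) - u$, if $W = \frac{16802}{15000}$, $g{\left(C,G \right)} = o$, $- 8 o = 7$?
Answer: $\frac{67083677}{15000} \approx 4472.2$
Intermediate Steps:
$o = - \frac{7}{8}$ ($o = \left(- \frac{1}{8}\right) 7 = - \frac{7}{8} \approx -0.875$)
$g{\left(C,G \right)} = - \frac{7}{8}$
$W = \frac{8401}{7500}$ ($W = 16802 \cdot \frac{1}{15000} = \frac{8401}{7500} \approx 1.1201$)
$u = 1323$ ($u = 27 \cdot 49 = 1323$)
$\left(W + \left(g{\left(3,55 \right)} - -5795\right)\right) - u = \left(\frac{8401}{7500} - - \frac{46353}{8}\right) - 1323 = \left(\frac{8401}{7500} + \left(- \frac{7}{8} + 5795\right)\right) - 1323 = \left(\frac{8401}{7500} + \frac{46353}{8}\right) - 1323 = \frac{86928677}{15000} - 1323 = \frac{67083677}{15000}$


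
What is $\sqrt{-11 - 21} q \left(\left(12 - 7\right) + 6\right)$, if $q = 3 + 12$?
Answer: $660 i \sqrt{2} \approx 933.38 i$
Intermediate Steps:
$q = 15$
$\sqrt{-11 - 21} q \left(\left(12 - 7\right) + 6\right) = \sqrt{-11 - 21} \cdot 15 \left(\left(12 - 7\right) + 6\right) = \sqrt{-32} \cdot 15 \left(5 + 6\right) = 4 i \sqrt{2} \cdot 15 \cdot 11 = 60 i \sqrt{2} \cdot 11 = 660 i \sqrt{2}$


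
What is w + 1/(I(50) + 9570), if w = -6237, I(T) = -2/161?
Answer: -9609769855/1540768 ≈ -6237.0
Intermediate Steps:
I(T) = -2/161 (I(T) = -2*1/161 = -2/161)
w + 1/(I(50) + 9570) = -6237 + 1/(-2/161 + 9570) = -6237 + 1/(1540768/161) = -6237 + 161/1540768 = -9609769855/1540768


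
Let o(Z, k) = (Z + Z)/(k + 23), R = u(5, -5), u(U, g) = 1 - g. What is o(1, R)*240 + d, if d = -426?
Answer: -11874/29 ≈ -409.45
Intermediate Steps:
R = 6 (R = 1 - 1*(-5) = 1 + 5 = 6)
o(Z, k) = 2*Z/(23 + k) (o(Z, k) = (2*Z)/(23 + k) = 2*Z/(23 + k))
o(1, R)*240 + d = (2*1/(23 + 6))*240 - 426 = (2*1/29)*240 - 426 = (2*1*(1/29))*240 - 426 = (2/29)*240 - 426 = 480/29 - 426 = -11874/29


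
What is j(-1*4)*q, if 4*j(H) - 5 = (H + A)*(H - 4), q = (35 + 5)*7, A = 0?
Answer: 2590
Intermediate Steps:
q = 280 (q = 40*7 = 280)
j(H) = 5/4 + H*(-4 + H)/4 (j(H) = 5/4 + ((H + 0)*(H - 4))/4 = 5/4 + (H*(-4 + H))/4 = 5/4 + H*(-4 + H)/4)
j(-1*4)*q = (5/4 - (-1)*4 + (-1*4)²/4)*280 = (5/4 - 1*(-4) + (¼)*(-4)²)*280 = (5/4 + 4 + (¼)*16)*280 = (5/4 + 4 + 4)*280 = (37/4)*280 = 2590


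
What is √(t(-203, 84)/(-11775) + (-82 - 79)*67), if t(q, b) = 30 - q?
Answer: I*√59825081418/2355 ≈ 103.86*I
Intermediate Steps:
√(t(-203, 84)/(-11775) + (-82 - 79)*67) = √((30 - 1*(-203))/(-11775) + (-82 - 79)*67) = √((30 + 203)*(-1/11775) - 161*67) = √(233*(-1/11775) - 10787) = √(-233/11775 - 10787) = √(-127017158/11775) = I*√59825081418/2355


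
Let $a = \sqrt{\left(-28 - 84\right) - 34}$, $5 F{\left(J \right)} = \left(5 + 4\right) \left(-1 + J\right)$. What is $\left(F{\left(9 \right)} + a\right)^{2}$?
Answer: $\frac{1534}{25} + \frac{144 i \sqrt{146}}{5} \approx 61.36 + 347.99 i$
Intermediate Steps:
$F{\left(J \right)} = - \frac{9}{5} + \frac{9 J}{5}$ ($F{\left(J \right)} = \frac{\left(5 + 4\right) \left(-1 + J\right)}{5} = \frac{9 \left(-1 + J\right)}{5} = \frac{-9 + 9 J}{5} = - \frac{9}{5} + \frac{9 J}{5}$)
$a = i \sqrt{146}$ ($a = \sqrt{\left(-28 - 84\right) - 34} = \sqrt{-112 - 34} = \sqrt{-146} = i \sqrt{146} \approx 12.083 i$)
$\left(F{\left(9 \right)} + a\right)^{2} = \left(\left(- \frac{9}{5} + \frac{9}{5} \cdot 9\right) + i \sqrt{146}\right)^{2} = \left(\left(- \frac{9}{5} + \frac{81}{5}\right) + i \sqrt{146}\right)^{2} = \left(\frac{72}{5} + i \sqrt{146}\right)^{2}$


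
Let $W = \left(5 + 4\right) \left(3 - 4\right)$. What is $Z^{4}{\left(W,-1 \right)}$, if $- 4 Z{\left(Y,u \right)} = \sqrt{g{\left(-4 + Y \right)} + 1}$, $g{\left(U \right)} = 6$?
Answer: $\frac{49}{256} \approx 0.19141$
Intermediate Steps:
$W = -9$ ($W = 9 \left(-1\right) = -9$)
$Z{\left(Y,u \right)} = - \frac{\sqrt{7}}{4}$ ($Z{\left(Y,u \right)} = - \frac{\sqrt{6 + 1}}{4} = - \frac{\sqrt{7}}{4}$)
$Z^{4}{\left(W,-1 \right)} = \left(- \frac{\sqrt{7}}{4}\right)^{4} = \frac{49}{256}$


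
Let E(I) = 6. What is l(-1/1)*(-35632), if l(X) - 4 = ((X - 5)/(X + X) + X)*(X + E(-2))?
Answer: -498848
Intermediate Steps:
l(X) = 4 + (6 + X)*(X + (-5 + X)/(2*X)) (l(X) = 4 + ((X - 5)/(X + X) + X)*(X + 6) = 4 + ((-5 + X)/((2*X)) + X)*(6 + X) = 4 + ((-5 + X)*(1/(2*X)) + X)*(6 + X) = 4 + ((-5 + X)/(2*X) + X)*(6 + X) = 4 + (X + (-5 + X)/(2*X))*(6 + X) = 4 + (6 + X)*(X + (-5 + X)/(2*X)))
l(-1/1)*(-35632) = (9/2 + (-1/1)² - 15/((-1/1)) + 13*(-1/1)/2)*(-35632) = (9/2 + (-1*1)² - 15/((-1*1)) + 13*(-1*1)/2)*(-35632) = (9/2 + (-1)² - 15/(-1) + (13/2)*(-1))*(-35632) = (9/2 + 1 - 15*(-1) - 13/2)*(-35632) = (9/2 + 1 + 15 - 13/2)*(-35632) = 14*(-35632) = -498848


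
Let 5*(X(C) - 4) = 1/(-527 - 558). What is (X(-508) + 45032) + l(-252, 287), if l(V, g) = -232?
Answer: 243061699/5425 ≈ 44804.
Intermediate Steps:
X(C) = 21699/5425 (X(C) = 4 + 1/(5*(-527 - 558)) = 4 + (⅕)/(-1085) = 4 + (⅕)*(-1/1085) = 4 - 1/5425 = 21699/5425)
(X(-508) + 45032) + l(-252, 287) = (21699/5425 + 45032) - 232 = 244320299/5425 - 232 = 243061699/5425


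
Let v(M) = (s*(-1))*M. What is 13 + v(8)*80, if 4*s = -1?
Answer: 173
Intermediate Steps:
s = -¼ (s = (¼)*(-1) = -¼ ≈ -0.25000)
v(M) = M/4 (v(M) = (-¼*(-1))*M = M/4)
13 + v(8)*80 = 13 + ((¼)*8)*80 = 13 + 2*80 = 13 + 160 = 173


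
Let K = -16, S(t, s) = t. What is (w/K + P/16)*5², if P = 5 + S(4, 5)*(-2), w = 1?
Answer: -25/4 ≈ -6.2500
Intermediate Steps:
P = -3 (P = 5 + 4*(-2) = 5 - 8 = -3)
(w/K + P/16)*5² = (1/(-16) - 3/16)*5² = (1*(-1/16) - 3*1/16)*25 = (-1/16 - 3/16)*25 = -¼*25 = -25/4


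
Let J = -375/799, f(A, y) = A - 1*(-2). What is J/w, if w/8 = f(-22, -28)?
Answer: 75/25568 ≈ 0.0029334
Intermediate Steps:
f(A, y) = 2 + A (f(A, y) = A + 2 = 2 + A)
w = -160 (w = 8*(2 - 22) = 8*(-20) = -160)
J = -375/799 (J = -375*1/799 = -375/799 ≈ -0.46934)
J/w = -375/799/(-160) = -375/799*(-1/160) = 75/25568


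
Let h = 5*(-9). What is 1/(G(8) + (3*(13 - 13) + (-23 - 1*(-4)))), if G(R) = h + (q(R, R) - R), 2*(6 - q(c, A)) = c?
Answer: -1/70 ≈ -0.014286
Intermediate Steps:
q(c, A) = 6 - c/2
h = -45
G(R) = -39 - 3*R/2 (G(R) = -45 + ((6 - R/2) - R) = -45 + (6 - 3*R/2) = -39 - 3*R/2)
1/(G(8) + (3*(13 - 13) + (-23 - 1*(-4)))) = 1/((-39 - 3/2*8) + (3*(13 - 13) + (-23 - 1*(-4)))) = 1/((-39 - 12) + (3*0 + (-23 + 4))) = 1/(-51 + (0 - 19)) = 1/(-51 - 19) = 1/(-70) = -1/70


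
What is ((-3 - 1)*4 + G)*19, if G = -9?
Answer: -475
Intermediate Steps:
((-3 - 1)*4 + G)*19 = ((-3 - 1)*4 - 9)*19 = (-4*4 - 9)*19 = (-16 - 9)*19 = -25*19 = -475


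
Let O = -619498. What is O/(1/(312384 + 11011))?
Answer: -200342555710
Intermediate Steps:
O/(1/(312384 + 11011)) = -619498/(1/(312384 + 11011)) = -619498/(1/323395) = -619498/1/323395 = -619498*323395 = -200342555710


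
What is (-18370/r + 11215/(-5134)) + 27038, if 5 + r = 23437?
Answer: 813077817571/30074972 ≈ 27035.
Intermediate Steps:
r = 23432 (r = -5 + 23437 = 23432)
(-18370/r + 11215/(-5134)) + 27038 = (-18370/23432 + 11215/(-5134)) + 27038 = (-18370*1/23432 + 11215*(-1/5134)) + 27038 = (-9185/11716 - 11215/5134) + 27038 = -89275365/30074972 + 27038 = 813077817571/30074972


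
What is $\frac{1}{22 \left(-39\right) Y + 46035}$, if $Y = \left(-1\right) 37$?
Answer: $\frac{1}{77781} \approx 1.2857 \cdot 10^{-5}$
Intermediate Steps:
$Y = -37$
$\frac{1}{22 \left(-39\right) Y + 46035} = \frac{1}{22 \left(-39\right) \left(-37\right) + 46035} = \frac{1}{\left(-858\right) \left(-37\right) + 46035} = \frac{1}{31746 + 46035} = \frac{1}{77781}$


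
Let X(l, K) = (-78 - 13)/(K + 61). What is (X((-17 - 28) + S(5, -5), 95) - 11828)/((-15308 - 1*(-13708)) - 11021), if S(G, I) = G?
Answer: 141943/151452 ≈ 0.93721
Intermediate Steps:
X(l, K) = -91/(61 + K)
(X((-17 - 28) + S(5, -5), 95) - 11828)/((-15308 - 1*(-13708)) - 11021) = (-91/(61 + 95) - 11828)/((-15308 - 1*(-13708)) - 11021) = (-91/156 - 11828)/((-15308 + 13708) - 11021) = (-91*1/156 - 11828)/(-1600 - 11021) = (-7/12 - 11828)/(-12621) = -141943/12*(-1/12621) = 141943/151452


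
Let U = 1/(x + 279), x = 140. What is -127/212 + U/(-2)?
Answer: -53319/88828 ≈ -0.60025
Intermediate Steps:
U = 1/419 (U = 1/(140 + 279) = 1/419 ≈ 0.0023866)
-127/212 + U/(-2) = -127/212 + (1/419)/(-2) = -127*1/212 + (1/419)*(-½) = -127/212 - 1/838 = -53319/88828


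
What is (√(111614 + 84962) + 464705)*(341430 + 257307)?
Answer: 278236077585 + 2394948*√12286 ≈ 2.7850e+11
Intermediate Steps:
(√(111614 + 84962) + 464705)*(341430 + 257307) = (√196576 + 464705)*598737 = (4*√12286 + 464705)*598737 = (464705 + 4*√12286)*598737 = 278236077585 + 2394948*√12286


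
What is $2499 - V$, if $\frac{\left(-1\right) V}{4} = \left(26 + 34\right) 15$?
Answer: $6099$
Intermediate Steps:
$V = -3600$ ($V = - 4 \left(26 + 34\right) 15 = - 4 \cdot 60 \cdot 15 = \left(-4\right) 900 = -3600$)
$2499 - V = 2499 - -3600 = 2499 + 3600 = 6099$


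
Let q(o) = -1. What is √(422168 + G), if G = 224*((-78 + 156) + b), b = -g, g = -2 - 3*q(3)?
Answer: 6*√12206 ≈ 662.88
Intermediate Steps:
g = 1 (g = -2 - 3*(-1) = -2 + 3 = 1)
b = -1 (b = -1*1 = -1)
G = 17248 (G = 224*((-78 + 156) - 1) = 224*(78 - 1) = 224*77 = 17248)
√(422168 + G) = √(422168 + 17248) = √439416 = 6*√12206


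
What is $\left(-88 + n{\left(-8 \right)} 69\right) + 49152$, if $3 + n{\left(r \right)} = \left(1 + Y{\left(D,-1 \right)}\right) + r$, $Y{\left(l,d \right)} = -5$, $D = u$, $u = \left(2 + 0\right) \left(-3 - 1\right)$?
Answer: $48029$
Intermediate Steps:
$u = -8$ ($u = 2 \left(-4\right) = -8$)
$D = -8$
$n{\left(r \right)} = -7 + r$ ($n{\left(r \right)} = -3 + \left(\left(1 - 5\right) + r\right) = -3 + \left(-4 + r\right) = -7 + r$)
$\left(-88 + n{\left(-8 \right)} 69\right) + 49152 = \left(-88 + \left(-7 - 8\right) 69\right) + 49152 = \left(-88 - 1035\right) + 49152 = -1123 + 49152 = 48029$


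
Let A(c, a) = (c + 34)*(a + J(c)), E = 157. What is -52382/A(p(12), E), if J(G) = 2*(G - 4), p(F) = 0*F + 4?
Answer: -26191/2983 ≈ -8.7801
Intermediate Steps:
p(F) = 4 (p(F) = 0 + 4 = 4)
J(G) = -8 + 2*G (J(G) = 2*(-4 + G) = -8 + 2*G)
A(c, a) = (34 + c)*(-8 + a + 2*c) (A(c, a) = (c + 34)*(a + (-8 + 2*c)) = (34 + c)*(-8 + a + 2*c))
-52382/A(p(12), E) = -52382/(-272 + 2*4² + 34*157 + 60*4 + 157*4) = -52382/(-272 + 2*16 + 5338 + 240 + 628) = -52382/(-272 + 32 + 5338 + 240 + 628) = -52382/5966 = -52382*1/5966 = -26191/2983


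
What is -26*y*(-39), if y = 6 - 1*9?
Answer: -3042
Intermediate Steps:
y = -3 (y = 6 - 9 = -3)
-26*y*(-39) = -26*(-3)*(-39) = 78*(-39) = -3042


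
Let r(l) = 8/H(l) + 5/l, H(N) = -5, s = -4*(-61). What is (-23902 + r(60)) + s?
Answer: -1419571/60 ≈ -23660.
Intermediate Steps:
s = 244
r(l) = -8/5 + 5/l (r(l) = 8/(-5) + 5/l = 8*(-⅕) + 5/l = -8/5 + 5/l)
(-23902 + r(60)) + s = (-23902 + (-8/5 + 5/60)) + 244 = (-23902 + (-8/5 + 5*(1/60))) + 244 = (-23902 + (-8/5 + 1/12)) + 244 = (-23902 - 91/60) + 244 = -1434211/60 + 244 = -1419571/60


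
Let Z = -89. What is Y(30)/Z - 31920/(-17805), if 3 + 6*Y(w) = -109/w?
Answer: 34326773/19015740 ≈ 1.8052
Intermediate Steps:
Y(w) = -½ - 109/(6*w) (Y(w) = -½ + (-109/w)/6 = -½ - 109/(6*w))
Y(30)/Z - 31920/(-17805) = ((⅙)*(-109 - 3*30)/30)/(-89) - 31920/(-17805) = ((⅙)*(1/30)*(-109 - 90))*(-1/89) - 31920*(-1/17805) = ((⅙)*(1/30)*(-199))*(-1/89) + 2128/1187 = -199/180*(-1/89) + 2128/1187 = 199/16020 + 2128/1187 = 34326773/19015740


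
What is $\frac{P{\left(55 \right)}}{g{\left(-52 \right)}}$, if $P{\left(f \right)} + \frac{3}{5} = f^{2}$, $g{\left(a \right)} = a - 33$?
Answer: $- \frac{15122}{425} \approx -35.581$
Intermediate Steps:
$g{\left(a \right)} = -33 + a$ ($g{\left(a \right)} = a - 33 = -33 + a$)
$P{\left(f \right)} = - \frac{3}{5} + f^{2}$
$\frac{P{\left(55 \right)}}{g{\left(-52 \right)}} = \frac{- \frac{3}{5} + 55^{2}}{-33 - 52} = \frac{- \frac{3}{5} + 3025}{-85} = \frac{15122}{5} \left(- \frac{1}{85}\right) = - \frac{15122}{425}$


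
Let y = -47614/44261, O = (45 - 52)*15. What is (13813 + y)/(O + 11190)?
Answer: 87332797/70090455 ≈ 1.2460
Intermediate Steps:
O = -105 (O = -7*15 = -105)
y = -6802/6323 (y = -47614*1/44261 = -6802/6323 ≈ -1.0758)
(13813 + y)/(O + 11190) = (13813 - 6802/6323)/(-105 + 11190) = (87332797/6323)/11085 = (87332797/6323)*(1/11085) = 87332797/70090455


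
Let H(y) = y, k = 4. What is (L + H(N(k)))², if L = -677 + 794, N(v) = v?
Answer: 14641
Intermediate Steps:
L = 117
(L + H(N(k)))² = (117 + 4)² = 121² = 14641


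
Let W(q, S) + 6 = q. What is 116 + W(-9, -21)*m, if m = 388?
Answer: -5704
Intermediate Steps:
W(q, S) = -6 + q
116 + W(-9, -21)*m = 116 + (-6 - 9)*388 = 116 - 15*388 = 116 - 5820 = -5704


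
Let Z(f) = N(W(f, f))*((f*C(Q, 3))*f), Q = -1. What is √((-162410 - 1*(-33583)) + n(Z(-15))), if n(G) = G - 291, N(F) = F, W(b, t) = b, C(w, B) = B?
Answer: I*√139243 ≈ 373.15*I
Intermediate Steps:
Z(f) = 3*f³ (Z(f) = f*((f*3)*f) = f*((3*f)*f) = f*(3*f²) = 3*f³)
n(G) = -291 + G
√((-162410 - 1*(-33583)) + n(Z(-15))) = √((-162410 - 1*(-33583)) + (-291 + 3*(-15)³)) = √((-162410 + 33583) + (-291 + 3*(-3375))) = √(-128827 + (-291 - 10125)) = √(-128827 - 10416) = √(-139243) = I*√139243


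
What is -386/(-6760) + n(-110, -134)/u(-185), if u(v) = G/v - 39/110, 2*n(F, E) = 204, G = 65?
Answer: -488207/3380 ≈ -144.44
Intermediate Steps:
n(F, E) = 102 (n(F, E) = (1/2)*204 = 102)
u(v) = -39/110 + 65/v (u(v) = 65/v - 39/110 = -39/110 + 65/v)
-386/(-6760) + n(-110, -134)/u(-185) = -386/(-6760) + 102/(-39/110 + 65/(-185)) = -386*(-1/6760) + 102/(-39/110 + 65*(-1/185)) = 193/3380 + 102/(-39/110 - 13/37) = 193/3380 + 102/(-2873/4070) = 193/3380 + 102*(-4070/2873) = 193/3380 - 24420/169 = -488207/3380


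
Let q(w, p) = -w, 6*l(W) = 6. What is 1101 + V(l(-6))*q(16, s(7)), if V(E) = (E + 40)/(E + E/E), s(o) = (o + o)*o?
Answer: 773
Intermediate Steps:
l(W) = 1 (l(W) = (⅙)*6 = 1)
s(o) = 2*o² (s(o) = (2*o)*o = 2*o²)
V(E) = (40 + E)/(1 + E) (V(E) = (40 + E)/(E + 1) = (40 + E)/(1 + E))
1101 + V(l(-6))*q(16, s(7)) = 1101 + ((40 + 1)/(1 + 1))*(-1*16) = 1101 + (41/2)*(-16) = 1101 - 328 = 773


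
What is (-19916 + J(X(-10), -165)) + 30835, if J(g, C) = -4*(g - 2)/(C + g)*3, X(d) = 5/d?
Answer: 3614129/331 ≈ 10919.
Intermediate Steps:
J(g, C) = -12*(-2 + g)/(C + g) (J(g, C) = -4*(-2 + g)/(C + g)*3 = -12*(-2 + g)/(C + g))
(-19916 + J(X(-10), -165)) + 30835 = (-19916 + 12*(2 - 5/(-10))/(-165 + 5/(-10))) + 30835 = (-19916 + 12*(2 - 5*(-1)/10)/(-165 + 5*(-1/10))) + 30835 = (-19916 + 12*(2 - 1*(-1/2))/(-165 - 1/2)) + 30835 = (-19916 + 12*(2 + 1/2)/(-331/2)) + 30835 = (-19916 + 12*(-2/331)*(5/2)) + 30835 = (-19916 - 60/331) + 30835 = -6592256/331 + 30835 = 3614129/331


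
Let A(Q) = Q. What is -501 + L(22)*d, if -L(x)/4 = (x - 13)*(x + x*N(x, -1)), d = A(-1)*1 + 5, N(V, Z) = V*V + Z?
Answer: -1533813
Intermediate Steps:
N(V, Z) = Z + V² (N(V, Z) = V² + Z = Z + V²)
d = 4 (d = -1*1 + 5 = -1 + 5 = 4)
L(x) = -4*(-13 + x)*(x + x*(-1 + x²)) (L(x) = -4*(x - 13)*(x + x*(-1 + x²)) = -4*(-13 + x)*(x + x*(-1 + x²)))
-501 + L(22)*d = -501 + (4*22³*(13 - 1*22))*4 = -501 + (4*10648*(13 - 22))*4 = -501 + (4*10648*(-9))*4 = -501 - 383328*4 = -501 - 1533312 = -1533813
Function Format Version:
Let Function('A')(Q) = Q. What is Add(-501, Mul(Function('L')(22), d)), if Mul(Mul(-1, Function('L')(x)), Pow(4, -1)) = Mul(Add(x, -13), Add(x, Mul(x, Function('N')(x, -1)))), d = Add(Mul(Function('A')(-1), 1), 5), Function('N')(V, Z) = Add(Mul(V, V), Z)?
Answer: -1533813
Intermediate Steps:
Function('N')(V, Z) = Add(Z, Pow(V, 2)) (Function('N')(V, Z) = Add(Pow(V, 2), Z) = Add(Z, Pow(V, 2)))
d = 4 (d = Add(Mul(-1, 1), 5) = Add(-1, 5) = 4)
Function('L')(x) = Mul(-4, Add(-13, x), Add(x, Mul(x, Add(-1, Pow(x, 2))))) (Function('L')(x) = Mul(-4, Mul(Add(x, -13), Add(x, Mul(x, Add(-1, Pow(x, 2)))))) = Mul(-4, Mul(Add(-13, x), Add(x, Mul(x, Add(-1, Pow(x, 2)))))) = Mul(-4, Add(-13, x), Add(x, Mul(x, Add(-1, Pow(x, 2))))))
Add(-501, Mul(Function('L')(22), d)) = Add(-501, Mul(Mul(4, Pow(22, 3), Add(13, Mul(-1, 22))), 4)) = Add(-501, Mul(Mul(4, 10648, Add(13, -22)), 4)) = Add(-501, Mul(Mul(4, 10648, -9), 4)) = Add(-501, Mul(-383328, 4)) = Add(-501, -1533312) = -1533813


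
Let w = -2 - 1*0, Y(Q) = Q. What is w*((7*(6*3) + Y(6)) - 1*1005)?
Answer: 1746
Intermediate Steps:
w = -2 (w = -2 + 0 = -2)
w*((7*(6*3) + Y(6)) - 1*1005) = -2*((7*(6*3) + 6) - 1*1005) = -2*((7*18 + 6) - 1005) = -2*((126 + 6) - 1005) = -2*(132 - 1005) = -2*(-873) = 1746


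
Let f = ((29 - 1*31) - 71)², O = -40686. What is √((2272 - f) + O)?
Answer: I*√43743 ≈ 209.15*I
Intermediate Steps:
f = 5329 (f = ((29 - 31) - 71)² = (-2 - 71)² = (-73)² = 5329)
√((2272 - f) + O) = √((2272 - 1*5329) - 40686) = √((2272 - 5329) - 40686) = √(-3057 - 40686) = √(-43743) = I*√43743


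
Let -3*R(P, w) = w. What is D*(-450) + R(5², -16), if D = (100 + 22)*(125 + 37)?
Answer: -26681384/3 ≈ -8.8938e+6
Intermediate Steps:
R(P, w) = -w/3
D = 19764 (D = 122*162 = 19764)
D*(-450) + R(5², -16) = 19764*(-450) - ⅓*(-16) = -8893800 + 16/3 = -26681384/3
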